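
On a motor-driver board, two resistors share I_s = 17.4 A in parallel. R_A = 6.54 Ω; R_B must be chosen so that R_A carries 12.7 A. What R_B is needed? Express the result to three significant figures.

The fraction through R_A equals R_B/(R_A+R_B).
With f = 0.7299, R_B = R_A · f/(1−f) = 6.54 × 2.702 = 17.67 Ω.

R_B ≈ 17.7 Ω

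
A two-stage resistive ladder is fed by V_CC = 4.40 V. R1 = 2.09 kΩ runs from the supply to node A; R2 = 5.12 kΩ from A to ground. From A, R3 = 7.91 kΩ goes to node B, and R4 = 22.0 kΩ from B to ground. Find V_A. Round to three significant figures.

The second stage (R3 + R4 = 29.91 kΩ) loads node A in parallel with R2.
R2 ‖ (R3+R4) = 4.372 kΩ.
First divider: V_A = V_CC · 4.372/(2.09 + 4.372) = 2.977 V.

V_A ≈ 2.98 V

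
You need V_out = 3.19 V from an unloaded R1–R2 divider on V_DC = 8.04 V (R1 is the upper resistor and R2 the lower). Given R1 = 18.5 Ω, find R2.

V_out/V_DC = R2/(R1+R2) = 0.3968.
So R2 = R1 · V_out/(V_DC − V_out) = 18.5 × 3.19/(8.04 − 3.19) = 18.5 × 0.6577 = 12.17 Ω.

R2 ≈ 12.2 Ω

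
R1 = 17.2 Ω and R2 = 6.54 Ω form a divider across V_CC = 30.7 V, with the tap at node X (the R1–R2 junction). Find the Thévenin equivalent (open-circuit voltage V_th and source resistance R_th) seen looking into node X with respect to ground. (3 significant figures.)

Open-circuit (no load on X): V_th = V_CC · R2/(R1 + R2) = 30.7 × 6.54/(17.20 + 6.54) = 8.457 V.
Looking into X with the source shorted: R_th = R1·R2/(R1+R2) = 17.20 × 6.54/23.74 = 4.738 Ω.

V_th ≈ 8.46 V, R_th ≈ 4.74 Ω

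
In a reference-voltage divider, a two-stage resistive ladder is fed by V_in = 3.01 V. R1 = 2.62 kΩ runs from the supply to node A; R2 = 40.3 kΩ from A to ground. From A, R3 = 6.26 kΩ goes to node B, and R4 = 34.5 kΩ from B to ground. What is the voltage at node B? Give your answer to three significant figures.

The second stage (R3 + R4 = 40.76 kΩ) loads node A in parallel with R2.
Effective lower resistance at A: R2 ‖ 40.76 = 20.26 kΩ.
So V_A = 3.01 × 0.8855 = 2.665 V.
V_B = V_A × 0.8464 = 2.256 V.

V_B ≈ 2.26 V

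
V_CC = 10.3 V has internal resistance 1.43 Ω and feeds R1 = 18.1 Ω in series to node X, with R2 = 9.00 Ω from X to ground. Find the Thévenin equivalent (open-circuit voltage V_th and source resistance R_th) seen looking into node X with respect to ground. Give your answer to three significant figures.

V_th ≈ 3.25 V, R_th ≈ 6.16 Ω

R1' = 1.43 + 18.1 = 19.53 Ω (source resistance + R1).
With X open, the divider is unloaded: V_th = 10.3 × 9.00/28.53 = 3.249 V.
Looking into X with the source shorted: R_th = R1'·R2/(R1'+R2) = 19.53 × 9.00/28.53 = 6.161 Ω.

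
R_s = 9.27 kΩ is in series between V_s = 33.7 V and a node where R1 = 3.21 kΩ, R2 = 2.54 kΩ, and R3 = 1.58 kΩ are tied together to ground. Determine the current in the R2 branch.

I ≈ 0.990 mA

Combine the parallel branches: R_p = (1/3.21 + 1/2.54 + 1/1.58)⁻¹ = 0.7473 kΩ.
V_A = 33.7 × 0.7473/10.02 = 2.514 V.
I(R2) = V_A / R2 = 2.514/2.54 = 0.9898 mA.
(Check via current divider: I_total = 3.364 mA; share G_k/ΣG = 0.2942 → same result.)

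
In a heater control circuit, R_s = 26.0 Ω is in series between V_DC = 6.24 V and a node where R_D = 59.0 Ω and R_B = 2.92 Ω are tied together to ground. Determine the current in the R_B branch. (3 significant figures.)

I ≈ 0.207 A

Combine the parallel branches: R_p = (1/59.0 + 1/2.92)⁻¹ = 2.782 Ω.
Node voltage V_A = V_DC · R_p/(R_s + R_p) = 6.24 × 0.09667 = 0.6032 V.
Branch current I = V_A/R_B = 0.6032/2.92 = 0.2066 A.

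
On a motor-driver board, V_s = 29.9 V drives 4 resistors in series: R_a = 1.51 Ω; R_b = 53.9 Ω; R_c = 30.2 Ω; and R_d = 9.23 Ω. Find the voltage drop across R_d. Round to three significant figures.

V ≈ 2.91 V

ΣR = 1.51 + 53.9 + 30.2 + 9.23 = 94.84 Ω.
Voltage divider: V = V_s · (9.230 / 94.84) = 29.9 × 0.09732 = 2.910 V.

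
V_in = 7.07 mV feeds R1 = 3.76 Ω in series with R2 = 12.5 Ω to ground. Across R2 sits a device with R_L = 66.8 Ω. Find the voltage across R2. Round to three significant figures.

V_out ≈ 5.21 mV

R2 ‖ R_L = (12.5 × 66.8)/(12.5 + 66.8) = 10.53 Ω.
Voltage divider with the loaded lower leg: V_out = 7.07 × 10.53/(3.76 + 10.53) = 7.07 × 0.7369 = 5.210 mV.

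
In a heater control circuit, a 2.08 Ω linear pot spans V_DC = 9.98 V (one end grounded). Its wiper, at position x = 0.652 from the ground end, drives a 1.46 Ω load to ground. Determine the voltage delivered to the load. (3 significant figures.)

Lower segment x·R_p = 1.356 Ω; upper segment (1−x)·R_p = 0.7238 Ω.
R_L loads the lower segment: effective lower R = 0.7031 Ω.
Then V_out = V_DC · 0.7031/(0.7238 + 0.7031) = 4.917 V.

V_out ≈ 4.92 V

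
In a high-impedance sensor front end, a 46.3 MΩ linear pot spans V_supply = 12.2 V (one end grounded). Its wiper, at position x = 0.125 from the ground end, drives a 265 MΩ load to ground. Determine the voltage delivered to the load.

The pot divides into 40.51 MΩ above the wiper and 5.787 MΩ below.
(x·R_p) ‖ R_L = 5.664 MΩ.
Loaded-divider output: V_out = 12.2 × 0.1227 = 1.496 V.
(Unloaded: V_out = x·V_supply = 1.52 V.)

V_out ≈ 1.50 V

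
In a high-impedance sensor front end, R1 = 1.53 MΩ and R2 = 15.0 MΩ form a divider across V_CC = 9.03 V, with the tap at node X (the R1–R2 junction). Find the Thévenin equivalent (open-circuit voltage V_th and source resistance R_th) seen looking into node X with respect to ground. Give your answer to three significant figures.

Open-circuit (no load on X): V_th = V_CC · R2/(R1 + R2) = 9.03 × 15.0/(1.530 + 15.0) = 8.194 V.
With V_CC suppressed (replaced by a short), R_th = R1 ‖ R2 = (1.530 × 15.0)/(1.530 + 15.0) = 1.388 MΩ.

V_th ≈ 8.19 V, R_th ≈ 1.39 MΩ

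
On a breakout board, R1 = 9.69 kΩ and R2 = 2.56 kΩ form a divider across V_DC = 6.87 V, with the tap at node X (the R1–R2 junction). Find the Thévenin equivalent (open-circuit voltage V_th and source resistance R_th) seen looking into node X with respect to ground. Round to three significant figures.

V_th ≈ 1.44 V, R_th ≈ 2.03 kΩ

With X open, the divider is unloaded: V_th = 6.87 × 2.56/12.25 = 1.436 V.
With V_DC suppressed (replaced by a short), R_th = R1 ‖ R2 = (9.690 × 2.56)/(9.690 + 2.56) = 2.025 kΩ.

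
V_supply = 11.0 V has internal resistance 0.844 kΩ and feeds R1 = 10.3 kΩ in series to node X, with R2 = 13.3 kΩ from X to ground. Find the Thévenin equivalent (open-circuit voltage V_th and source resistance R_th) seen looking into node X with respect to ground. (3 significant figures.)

V_th ≈ 5.99 V, R_th ≈ 6.06 kΩ

R1' = 0.844 + 10.3 = 11.14 kΩ (source resistance + R1).
Open-circuit (no load on X): V_th = V_supply · R2/(R1' + R2) = 11.0 × 13.3/(11.14 + 13.3) = 5.985 V.
Looking into X with the source shorted: R_th = R1'·R2/(R1'+R2) = 11.14 × 13.3/24.44 = 6.063 kΩ.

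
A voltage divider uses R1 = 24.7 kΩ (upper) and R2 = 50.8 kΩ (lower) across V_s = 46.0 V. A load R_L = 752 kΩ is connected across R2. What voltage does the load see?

V_out ≈ 30.3 V

First combine the lower leg with the load: R2 ‖ R_L = 47.59 kΩ.
Then V_out = V_s · R2'/(R1 + R2') = 46.0 × 47.59/72.29 = 30.28 V.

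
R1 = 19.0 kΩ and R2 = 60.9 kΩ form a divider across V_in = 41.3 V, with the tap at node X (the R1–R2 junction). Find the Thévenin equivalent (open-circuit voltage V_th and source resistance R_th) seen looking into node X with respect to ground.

V_th ≈ 31.5 V, R_th ≈ 14.5 kΩ

Open-circuit (no load on X): V_th = V_in · R2/(R1 + R2) = 41.3 × 60.9/(19.00 + 60.9) = 31.48 V.
Zeroing V_in shorts the top of R1 to ground, so R_th = R1 ‖ R2 = 14.48 kΩ.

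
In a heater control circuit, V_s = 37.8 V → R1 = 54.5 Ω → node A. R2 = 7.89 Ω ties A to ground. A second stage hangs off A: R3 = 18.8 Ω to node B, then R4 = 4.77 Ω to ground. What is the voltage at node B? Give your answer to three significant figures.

V_B ≈ 0.749 V

The second stage (R3 + R4 = 23.57 Ω) loads node A in parallel with R2.
Effective lower resistance at A: R2 ‖ 23.57 = 5.911 Ω.
V_A = 37.8 × 5.911/(54.5 + 5.911) = 3.699 V.
V_B = V_A × 0.2024 = 0.7485 V.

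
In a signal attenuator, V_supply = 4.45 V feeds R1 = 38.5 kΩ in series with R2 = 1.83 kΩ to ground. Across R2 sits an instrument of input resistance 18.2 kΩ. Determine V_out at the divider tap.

R2 ‖ R_L = (1.83 × 18.2)/(1.83 + 18.2) = 1.663 kΩ.
Voltage divider with the loaded lower leg: V_out = 4.45 × 1.663/(38.5 + 1.663) = 4.45 × 0.04140 = 0.1842 V.
(Unloaded it would be 0.202 V; the load pulls it down.)

V_out ≈ 0.184 V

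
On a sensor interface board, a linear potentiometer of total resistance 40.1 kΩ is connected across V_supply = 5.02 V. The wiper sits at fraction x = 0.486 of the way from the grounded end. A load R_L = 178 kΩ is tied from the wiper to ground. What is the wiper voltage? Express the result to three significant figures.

Lower segment x·R_p = 19.49 kΩ; upper segment (1−x)·R_p = 20.61 kΩ.
R_L loads the lower segment: effective lower R = 17.57 kΩ.
V_out = 5.02 × 17.57/(20.61 + 17.57) = 2.310 V.

V_out ≈ 2.31 V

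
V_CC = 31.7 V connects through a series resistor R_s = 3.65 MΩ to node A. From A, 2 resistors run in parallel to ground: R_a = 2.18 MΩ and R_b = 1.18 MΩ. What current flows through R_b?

Equivalent of the parallel group: R_p = 0.7656 MΩ.
V_A = 31.7 × 0.7656/4.416 = 5.496 V.
I(R_b) = V_A / R_b = 5.496/1.18 = 4.658 µA.
(Equivalently: I_total = 7.179 µA, then current-divider fraction G_k/ΣG = 0.6488.)

I ≈ 4.66 µA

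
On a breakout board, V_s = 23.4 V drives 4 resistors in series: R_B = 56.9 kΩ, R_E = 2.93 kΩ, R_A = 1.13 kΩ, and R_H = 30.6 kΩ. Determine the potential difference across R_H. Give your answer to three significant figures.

V ≈ 7.82 V

Total series resistance ΣR = 56.9 + 2.93 + 1.13 + 30.6 = 91.56 kΩ.
Voltage divider: V = V_s · (30.60 / 91.56) = 23.4 × 0.3342 = 7.820 V.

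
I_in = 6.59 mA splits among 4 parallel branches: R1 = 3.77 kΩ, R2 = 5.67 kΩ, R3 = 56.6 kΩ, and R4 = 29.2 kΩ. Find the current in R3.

I ≈ 0.236 mA

ΣG = 1/3.77 + 1/5.67 + 1/56.6 + 1/29.2 = 0.4935.
R3 takes the fraction G_k/ΣG = 0.01767/0.4935 = 0.03580, so I = 6.59 × 0.03580 = 0.2359 mA.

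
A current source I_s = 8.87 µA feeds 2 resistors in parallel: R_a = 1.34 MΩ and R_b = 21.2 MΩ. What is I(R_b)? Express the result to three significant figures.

For two parallel branches, I_k = I_s · (other R)/(sum of R).
So I = 8.87 × 1.34/22.54 = 0.5273 µA.

I ≈ 0.527 µA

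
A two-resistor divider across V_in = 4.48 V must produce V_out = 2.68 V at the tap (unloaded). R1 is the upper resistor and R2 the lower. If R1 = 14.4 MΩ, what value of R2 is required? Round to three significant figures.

The divider ratio is R2/(R1+R2) = 2.68/4.48 = 0.5982.
So R2 = R1 · V_out/(V_in − V_out) = 14.4 × 2.68/(4.48 − 2.68) = 14.4 × 1.489 = 21.44 MΩ.

R2 ≈ 21.4 MΩ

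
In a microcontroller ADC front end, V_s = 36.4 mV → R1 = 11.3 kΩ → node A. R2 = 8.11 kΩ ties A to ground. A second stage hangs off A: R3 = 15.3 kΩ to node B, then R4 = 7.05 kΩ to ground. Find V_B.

V_B ≈ 3.96 mV

The second stage (R3 + R4 = 22.35 kΩ) loads node A in parallel with R2.
R2 ‖ (R3+R4) = 5.951 kΩ.
So V_A = 36.4 × 0.3450 = 12.56 mV.
Then the unloaded second divider: V_B = V_A × R4/(R3+R4) = 12.56 × 0.3154 = 3.961 mV.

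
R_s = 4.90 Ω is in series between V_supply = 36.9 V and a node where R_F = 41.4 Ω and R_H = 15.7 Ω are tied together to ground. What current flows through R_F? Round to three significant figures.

I ≈ 0.623 A

Parallel bank: R_p = 1/(1/41.4 + 1/15.7) = 11.38 Ω.
V_A by voltage divider: V_A = 36.9 × 11.38/(4.90 + 11.38) = 25.80 V.
I(R_F) = V_A / R_F = 25.80/41.4 = 0.6231 A.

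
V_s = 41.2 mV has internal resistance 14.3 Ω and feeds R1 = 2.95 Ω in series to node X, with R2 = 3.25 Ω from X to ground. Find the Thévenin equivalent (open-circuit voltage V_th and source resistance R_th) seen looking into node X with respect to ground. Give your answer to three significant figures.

V_th ≈ 6.53 mV, R_th ≈ 2.73 Ω

R1' = 14.3 + 2.95 = 17.25 Ω (source resistance + R1).
Open-circuit (no load on X): V_th = V_s · R2/(R1' + R2) = 41.2 × 3.25/(17.25 + 3.25) = 6.532 mV.
With V_s suppressed (replaced by a short), R_th = R1' ‖ R2 = (17.25 × 3.25)/(17.25 + 3.25) = 2.735 Ω.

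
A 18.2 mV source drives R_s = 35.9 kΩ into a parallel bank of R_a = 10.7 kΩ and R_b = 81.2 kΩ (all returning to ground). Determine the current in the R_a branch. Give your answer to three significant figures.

Combine the parallel branches: R_p = (1/10.7 + 1/81.2)⁻¹ = 9.454 kΩ.
V_A = 18.2 × 9.454/45.35 = 3.794 mV.
I(R_a) = V_A / R_a = 3.794/10.7 = 0.3546 µA.

I ≈ 0.355 µA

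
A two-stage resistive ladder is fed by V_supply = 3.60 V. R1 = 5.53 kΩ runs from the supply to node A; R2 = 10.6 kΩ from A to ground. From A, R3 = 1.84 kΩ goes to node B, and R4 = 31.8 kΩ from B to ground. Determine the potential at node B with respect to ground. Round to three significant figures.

Looking into the second stage from A: R3 + R4 = 33.64 kΩ appears in parallel with R2.
Effective lower resistance at A: R2 ‖ 33.64 = 8.060 kΩ.
So V_A = 3.60 × 0.5931 = 2.135 V.
V_B = V_A × 0.9453 = 2.018 V.

V_B ≈ 2.02 V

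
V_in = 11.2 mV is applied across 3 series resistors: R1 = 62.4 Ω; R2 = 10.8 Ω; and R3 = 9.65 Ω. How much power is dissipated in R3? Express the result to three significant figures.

ΣR = 82.85 Ω → I = 11.2/82.85 = 0.1352 mA.
V(R3) = I·R = 1.305 mV; P = V·I = 1.305 × 0.1352 = 0.1764 µW.

P ≈ 0.176 µW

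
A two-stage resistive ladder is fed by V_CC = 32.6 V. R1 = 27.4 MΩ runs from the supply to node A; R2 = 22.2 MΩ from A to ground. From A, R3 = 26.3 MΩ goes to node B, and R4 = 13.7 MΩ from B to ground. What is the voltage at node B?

V_B ≈ 3.82 V

The second stage (R3 + R4 = 40.00 MΩ) loads node A in parallel with R2.
Effective lower resistance at A: R2 ‖ 40.00 = 14.28 MΩ.
V_A = 32.6 × 14.28/(27.4 + 14.28) = 11.17 V.
Stage 2 is unloaded, so V_B = V_A · R4/(R3+R4) = 11.17 × 13.7/40.00 = 3.825 V.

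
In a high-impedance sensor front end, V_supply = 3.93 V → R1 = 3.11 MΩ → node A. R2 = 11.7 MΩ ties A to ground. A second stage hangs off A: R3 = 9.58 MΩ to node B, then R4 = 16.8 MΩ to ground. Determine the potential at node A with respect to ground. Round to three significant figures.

Looking into the second stage from A: R3 + R4 = 26.38 MΩ appears in parallel with R2.
R2 ‖ (R3+R4) = 8.105 MΩ.
V_A = 3.93 × 8.105/(3.11 + 8.105) = 2.840 V.

V_A ≈ 2.84 V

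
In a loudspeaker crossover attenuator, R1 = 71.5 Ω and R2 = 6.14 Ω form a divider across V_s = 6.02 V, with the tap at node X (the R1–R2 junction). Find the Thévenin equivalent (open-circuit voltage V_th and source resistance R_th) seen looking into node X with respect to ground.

V_th ≈ 0.476 V, R_th ≈ 5.65 Ω

With X open, the divider is unloaded: V_th = 6.02 × 6.14/77.64 = 0.4761 V.
With V_s suppressed (replaced by a short), R_th = R1 ‖ R2 = (71.50 × 6.14)/(71.50 + 6.14) = 5.654 Ω.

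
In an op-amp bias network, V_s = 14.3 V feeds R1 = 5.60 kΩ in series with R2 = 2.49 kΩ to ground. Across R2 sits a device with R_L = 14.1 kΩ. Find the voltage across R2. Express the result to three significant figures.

V_out ≈ 3.92 V

R2 ‖ R_L = (2.49 × 14.1)/(2.49 + 14.1) = 2.116 kΩ.
Voltage divider with the loaded lower leg: V_out = 14.3 × 2.116/(5.60 + 2.116) = 14.3 × 0.2743 = 3.922 V.
(Unloaded it would be 4.40 V; the load pulls it down.)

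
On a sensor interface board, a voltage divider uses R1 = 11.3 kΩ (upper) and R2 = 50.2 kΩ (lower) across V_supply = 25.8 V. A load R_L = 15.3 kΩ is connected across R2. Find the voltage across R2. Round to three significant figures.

V_out ≈ 13.1 V

First combine the lower leg with the load: R2 ‖ R_L = 11.73 kΩ.
Then V_out = V_supply · R2'/(R1 + R2') = 25.8 × 11.73/23.03 = 13.14 V.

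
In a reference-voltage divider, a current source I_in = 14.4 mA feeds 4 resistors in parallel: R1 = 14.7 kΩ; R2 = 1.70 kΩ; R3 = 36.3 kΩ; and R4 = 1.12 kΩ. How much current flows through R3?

ΣG = 1/14.7 + 1/1.70 + 1/36.3 + 1/1.12 = 1.577.
Current divider: I(R3) = I_in · G_k/ΣG = 14.4 × (0.02755/1.577) = 14.4 × 0.01747 = 0.2516 mA.

I ≈ 0.252 mA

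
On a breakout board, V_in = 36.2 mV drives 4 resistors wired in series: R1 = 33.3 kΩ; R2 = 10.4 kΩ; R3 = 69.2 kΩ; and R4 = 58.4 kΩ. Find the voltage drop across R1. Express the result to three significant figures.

V ≈ 7.04 mV

Series total: ΣR = 33.3 + 10.4 + 69.2 + 58.4 = 171.3 kΩ.
V = V_in · R/ΣR = 36.2 × 0.1944 = 7.037 mV.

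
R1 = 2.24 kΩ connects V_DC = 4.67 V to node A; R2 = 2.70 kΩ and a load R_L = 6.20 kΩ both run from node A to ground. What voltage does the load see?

V_out ≈ 2.13 V

First combine the lower leg with the load: R2 ‖ R_L = 1.881 kΩ.
Now apply the divider: V_out = 4.67 × 0.4564 = 2.132 V.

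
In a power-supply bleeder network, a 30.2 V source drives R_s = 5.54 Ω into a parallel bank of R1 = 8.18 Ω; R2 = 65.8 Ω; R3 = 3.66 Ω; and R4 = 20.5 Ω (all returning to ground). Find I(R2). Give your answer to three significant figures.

I ≈ 0.129 A

Parallel bank: R_p = 1/(1/8.18 + 1/65.8 + 1/3.66 + 1/20.5) = 2.177 Ω.
V_A = 30.2 × 2.177/7.717 = 8.518 V.
Branch current I = V_A/R2 = 8.518/65.8 = 0.1295 A.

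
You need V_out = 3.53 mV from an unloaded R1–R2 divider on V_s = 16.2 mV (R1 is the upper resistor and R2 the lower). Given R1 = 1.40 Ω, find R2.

R2 ≈ 0.390 Ω

V_out/V_s = R2/(R1+R2) = 0.2179.
Rearranging, R2 = R1·k/(1−k) = 1.40 × 0.2786 = 0.3901 Ω.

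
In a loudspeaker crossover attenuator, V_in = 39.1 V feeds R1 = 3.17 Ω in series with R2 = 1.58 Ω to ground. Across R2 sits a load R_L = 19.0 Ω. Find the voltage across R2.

The load sits in parallel with R2, giving an effective lower resistance R2' = R2·R_L/(R2+R_L) = 1.459 Ω.
Then V_out = V_in · R2'/(R1 + R2') = 39.1 × 1.459/4.629 = 12.32 V.
(Unloaded it would be 13.0 V; the load pulls it down.)

V_out ≈ 12.3 V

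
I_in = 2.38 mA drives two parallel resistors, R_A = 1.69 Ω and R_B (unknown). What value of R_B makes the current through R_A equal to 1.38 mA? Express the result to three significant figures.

In a two-way split, I_A/I_in = R_B/(R_A + R_B).
1.38/2.38 = R_B/(R_A + R_B) → R_B = R_A · (0.5798)/(1 − 0.5798) = 1.69 × 1.380 = 2.332 Ω.

R_B ≈ 2.33 Ω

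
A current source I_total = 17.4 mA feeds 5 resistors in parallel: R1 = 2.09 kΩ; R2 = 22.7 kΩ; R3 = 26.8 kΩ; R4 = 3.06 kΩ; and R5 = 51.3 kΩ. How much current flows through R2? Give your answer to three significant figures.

I ≈ 0.846 mA

ΣG = 1/2.09 + 1/22.7 + 1/26.8 + 1/3.06 + 1/51.3 = 0.9061.
R2 takes the fraction G_k/ΣG = 0.04405/0.9061 = 0.04862, so I = 17.4 × 0.04862 = 0.8459 mA.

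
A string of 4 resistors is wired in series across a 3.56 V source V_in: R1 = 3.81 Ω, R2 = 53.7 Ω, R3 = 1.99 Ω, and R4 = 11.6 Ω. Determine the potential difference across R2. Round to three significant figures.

ΣR = 3.81 + 53.7 + 1.99 + 11.6 = 71.10 Ω.
By the voltage-divider rule, V = 3.56 × 53.70/71.10 = 2.689 V.

V ≈ 2.69 V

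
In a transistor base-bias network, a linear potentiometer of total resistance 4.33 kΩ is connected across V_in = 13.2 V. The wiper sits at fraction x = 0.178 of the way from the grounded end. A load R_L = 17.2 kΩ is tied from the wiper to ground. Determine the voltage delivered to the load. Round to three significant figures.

Split the track: R_lower = x·R_p = 0.7707 kΩ, R_upper = (1−x)·R_p = 3.559 kΩ.
R_L loads the lower segment: effective lower R = 0.7377 kΩ.
V_out = 13.2 × 0.7377/(3.559 + 0.7377) = 2.266 V.
(Unloaded: V_out = x·V_in = 2.35 V.)

V_out ≈ 2.27 V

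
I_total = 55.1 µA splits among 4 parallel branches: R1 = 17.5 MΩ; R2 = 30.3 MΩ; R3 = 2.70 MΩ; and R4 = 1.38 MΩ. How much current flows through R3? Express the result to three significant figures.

ΣG = 1/17.5 + 1/30.3 + 1/2.70 + 1/1.38 = 1.185.
R3 takes the fraction G_k/ΣG = 0.3704/1.185 = 0.3125, so I = 55.1 × 0.3125 = 17.22 µA.

I ≈ 17.2 µA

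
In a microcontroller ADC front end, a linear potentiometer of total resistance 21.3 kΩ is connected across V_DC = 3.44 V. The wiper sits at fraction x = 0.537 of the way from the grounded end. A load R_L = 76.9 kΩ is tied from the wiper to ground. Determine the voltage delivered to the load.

Split the track: R_lower = x·R_p = 11.44 kΩ, R_upper = (1−x)·R_p = 9.862 kΩ.
R_L loads the lower segment: effective lower R = 9.957 kΩ.
V_out = 3.44 × 9.957/(9.862 + 9.957) = 1.728 V.

V_out ≈ 1.73 V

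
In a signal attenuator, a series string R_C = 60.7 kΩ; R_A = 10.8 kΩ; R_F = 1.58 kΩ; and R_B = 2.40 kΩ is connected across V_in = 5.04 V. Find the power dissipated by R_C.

The common current is I = 5.04/75.48 = 0.06677 mA.
V(R_C) = I·R = 4.053 V; P = V·I = 4.053 × 0.06677 = 0.2706 mW.

P ≈ 0.271 mW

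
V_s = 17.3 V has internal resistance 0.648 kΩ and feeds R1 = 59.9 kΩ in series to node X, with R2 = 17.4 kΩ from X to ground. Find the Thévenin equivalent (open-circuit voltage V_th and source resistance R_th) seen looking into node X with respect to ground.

V_th ≈ 3.86 V, R_th ≈ 13.5 kΩ

R1' = 0.648 + 59.9 = 60.55 kΩ (source resistance + R1).
V_th is the unloaded tap voltage: V_s · R2/(R1'+R2) = 17.3 × 0.2232 = 3.862 V.
Looking into X with the source shorted: R_th = R1'·R2/(R1'+R2) = 60.55 × 17.4/77.95 = 13.52 kΩ.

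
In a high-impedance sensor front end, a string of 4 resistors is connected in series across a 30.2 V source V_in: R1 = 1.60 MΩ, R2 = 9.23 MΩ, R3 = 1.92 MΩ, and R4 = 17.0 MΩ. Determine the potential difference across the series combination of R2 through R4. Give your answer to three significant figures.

Series total: ΣR = 1.60 + 9.23 + 1.92 + 17.0 = 29.75 MΩ.
R_{R2..R4} = 9.23 + 1.92 + 17.0 = 28.15 MΩ.
Voltage divider: V = V_in · (28.15 / 29.75) = 30.2 × 0.9462 = 28.58 V.

V ≈ 28.6 V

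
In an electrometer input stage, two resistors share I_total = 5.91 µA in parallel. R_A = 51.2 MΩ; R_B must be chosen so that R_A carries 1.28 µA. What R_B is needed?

R_B ≈ 14.2 MΩ

In a two-way split, I_A/I_total = R_B/(R_A + R_B).
With f = 0.2166, R_B = R_A · f/(1−f) = 51.2 × 0.2765 = 14.15 MΩ.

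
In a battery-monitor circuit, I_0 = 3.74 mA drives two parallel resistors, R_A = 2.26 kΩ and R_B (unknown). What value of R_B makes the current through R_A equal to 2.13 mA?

R_B ≈ 2.99 kΩ

The fraction through R_A equals R_B/(R_A+R_B).
With f = 0.5695, R_B = R_A · f/(1−f) = 2.26 × 1.323 = 2.990 kΩ.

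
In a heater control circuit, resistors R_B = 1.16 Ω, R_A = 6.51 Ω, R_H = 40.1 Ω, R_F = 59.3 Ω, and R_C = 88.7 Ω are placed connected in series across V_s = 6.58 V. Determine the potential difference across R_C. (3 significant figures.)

Series total: ΣR = 1.16 + 6.51 + 40.1 + 59.3 + 88.7 = 195.8 Ω.
By the voltage-divider rule, V = 6.58 × 88.70/195.8 = 2.981 V.

V ≈ 2.98 V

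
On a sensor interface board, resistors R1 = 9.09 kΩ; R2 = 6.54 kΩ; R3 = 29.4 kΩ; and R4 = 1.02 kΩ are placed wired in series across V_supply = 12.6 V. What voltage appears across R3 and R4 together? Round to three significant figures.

V ≈ 8.32 V

Series total: ΣR = 9.09 + 6.54 + 29.4 + 1.02 = 46.05 kΩ.
R_{R3..R4} = 29.4 + 1.02 = 30.42 kΩ.
By the voltage-divider rule, V = 12.6 × 30.42/46.05 = 8.323 V.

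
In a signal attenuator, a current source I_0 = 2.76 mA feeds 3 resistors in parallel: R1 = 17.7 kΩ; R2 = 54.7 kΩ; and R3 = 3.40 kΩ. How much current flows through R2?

Total conductance ΣG = 1/17.7 + 1/54.7 + 1/3.40 = 0.3689 (units of 1/kΩ).
R2 takes the fraction G_k/ΣG = 0.01828/0.3689 = 0.04956, so I = 2.76 × 0.04956 = 0.1368 mA.

I ≈ 0.137 mA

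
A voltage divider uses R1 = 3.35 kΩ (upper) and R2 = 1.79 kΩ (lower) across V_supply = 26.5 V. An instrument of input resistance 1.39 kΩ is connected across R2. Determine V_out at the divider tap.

First combine the lower leg with the load: R2 ‖ R_L = 0.7824 kΩ.
Then V_out = V_supply · R2'/(R1 + R2') = 26.5 × 0.7824/4.132 = 5.017 V.

V_out ≈ 5.02 V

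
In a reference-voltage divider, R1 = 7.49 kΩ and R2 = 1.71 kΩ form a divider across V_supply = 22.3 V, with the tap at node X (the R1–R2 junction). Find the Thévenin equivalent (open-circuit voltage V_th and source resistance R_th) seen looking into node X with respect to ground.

V_th is the unloaded tap voltage: V_supply · R2/(R1+R2) = 22.3 × 0.1859 = 4.145 V.
Looking into X with the source shorted: R_th = R1·R2/(R1+R2) = 7.490 × 1.71/9.200 = 1.392 kΩ.

V_th ≈ 4.14 V, R_th ≈ 1.39 kΩ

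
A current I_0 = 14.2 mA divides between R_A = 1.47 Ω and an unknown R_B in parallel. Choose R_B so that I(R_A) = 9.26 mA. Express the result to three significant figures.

The fraction through R_A equals R_B/(R_A+R_B).
9.26/14.2 = R_B/(R_A + R_B) → R_B = R_A · (0.6521)/(1 − 0.6521) = 1.47 × 1.874 = 2.756 Ω.

R_B ≈ 2.76 Ω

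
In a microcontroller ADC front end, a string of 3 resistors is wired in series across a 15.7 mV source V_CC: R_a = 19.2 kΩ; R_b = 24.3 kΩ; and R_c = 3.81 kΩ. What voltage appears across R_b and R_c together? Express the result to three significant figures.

Total series resistance ΣR = 19.2 + 24.3 + 3.81 = 47.31 kΩ.
R_{R_b..R_c} = 24.3 + 3.81 = 28.11 kΩ.
V = V_CC · R/ΣR = 15.7 × 0.5942 = 9.328 mV.

V ≈ 9.33 mV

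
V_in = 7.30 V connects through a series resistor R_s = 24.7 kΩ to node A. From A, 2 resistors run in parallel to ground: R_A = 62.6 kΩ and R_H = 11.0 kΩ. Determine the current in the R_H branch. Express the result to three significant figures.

Combine the parallel branches: R_p = (1/62.6 + 1/11.0)⁻¹ = 9.356 kΩ.
Node voltage V_A = V_in · R_p/(R_s + R_p) = 7.30 × 0.2747 = 2.005 V.
Branch current I = V_A/R_H = 2.005/11.0 = 0.1823 mA.
(Check via current divider: I_total = 0.2144 mA; share G_k/ΣG = 0.8505 → same result.)

I ≈ 0.182 mA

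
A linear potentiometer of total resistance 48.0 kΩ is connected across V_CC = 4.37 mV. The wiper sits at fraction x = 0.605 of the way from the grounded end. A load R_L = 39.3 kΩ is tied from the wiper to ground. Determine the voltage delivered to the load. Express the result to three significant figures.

V_out ≈ 2.05 mV

Lower segment x·R_p = 29.04 kΩ; upper segment (1−x)·R_p = 18.96 kΩ.
(x·R_p) ‖ R_L = 16.70 kΩ.
V_out = 4.37 × 16.70/(18.96 + 16.70) = 2.047 mV.
(Unloaded: V_out = x·V_CC = 2.64 mV.)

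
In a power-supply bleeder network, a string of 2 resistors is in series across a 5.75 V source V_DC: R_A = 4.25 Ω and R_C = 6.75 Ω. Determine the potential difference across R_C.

ΣR = 4.25 + 6.75 = 11.00 Ω.
By the voltage-divider rule, V = 5.75 × 6.750/11.00 = 3.528 V.

V ≈ 3.53 V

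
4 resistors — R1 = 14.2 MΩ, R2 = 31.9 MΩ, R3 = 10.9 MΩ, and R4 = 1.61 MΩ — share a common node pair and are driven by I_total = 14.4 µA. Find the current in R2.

I ≈ 0.554 µA

Conductances: ΣG = 1/14.2 + 1/31.9 + 1/10.9 + 1/1.61 = 0.8146 (1/MΩ).
R2 takes the fraction G_k/ΣG = 0.03135/0.8146 = 0.03848, so I = 14.4 × 0.03848 = 0.5541 µA.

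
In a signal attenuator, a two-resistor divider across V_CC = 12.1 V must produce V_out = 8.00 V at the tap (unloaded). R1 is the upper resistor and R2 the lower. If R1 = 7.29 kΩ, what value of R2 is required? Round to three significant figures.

R2 ≈ 14.2 kΩ

V_out/V_CC = R2/(R1+R2) = 0.6612.
So R2 = R1 · V_out/(V_CC − V_out) = 7.29 × 8.00/(12.1 − 8.00) = 7.29 × 1.951 = 14.22 kΩ.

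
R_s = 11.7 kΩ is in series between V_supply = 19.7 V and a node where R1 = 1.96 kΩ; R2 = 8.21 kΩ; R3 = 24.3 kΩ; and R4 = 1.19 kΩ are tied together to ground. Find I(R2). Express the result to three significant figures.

Combine the parallel branches: R_p = (1/1.96 + 1/8.21 + 1/24.3 + 1/1.19)⁻¹ = 0.6607 kΩ.
V_A = 19.7 × 0.6607/12.36 = 1.053 V.
I(R2) = V_A / R2 = 1.053/8.21 = 0.1283 mA.

I ≈ 0.128 mA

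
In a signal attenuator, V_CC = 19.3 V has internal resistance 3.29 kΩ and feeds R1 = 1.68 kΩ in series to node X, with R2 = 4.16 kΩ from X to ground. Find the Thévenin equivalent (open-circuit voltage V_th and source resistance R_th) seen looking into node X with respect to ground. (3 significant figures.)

R1' = 3.29 + 1.68 = 4.970 kΩ (source resistance + R1).
V_th is the unloaded tap voltage: V_CC · R2/(R1'+R2) = 19.3 × 0.4556 = 8.794 V.
Looking into X with the source shorted: R_th = R1'·R2/(R1'+R2) = 4.970 × 4.16/9.130 = 2.265 kΩ.

V_th ≈ 8.79 V, R_th ≈ 2.26 kΩ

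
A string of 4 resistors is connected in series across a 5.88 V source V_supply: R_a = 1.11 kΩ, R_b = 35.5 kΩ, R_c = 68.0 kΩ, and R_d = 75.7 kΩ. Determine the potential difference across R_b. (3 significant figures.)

V ≈ 1.16 V

ΣR = 1.11 + 35.5 + 68.0 + 75.7 = 180.3 kΩ.
By the voltage-divider rule, V = 5.88 × 35.50/180.3 = 1.158 V.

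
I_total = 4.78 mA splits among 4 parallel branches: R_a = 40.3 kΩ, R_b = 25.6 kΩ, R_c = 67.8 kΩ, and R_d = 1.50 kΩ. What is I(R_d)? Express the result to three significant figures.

Conductances: ΣG = 1/40.3 + 1/25.6 + 1/67.8 + 1/1.50 = 0.7453 (1/kΩ).
Current divider: I(R_d) = I_total · G_k/ΣG = 4.78 × (0.6667/0.7453) = 4.78 × 0.8945 = 4.276 mA.

I ≈ 4.28 mA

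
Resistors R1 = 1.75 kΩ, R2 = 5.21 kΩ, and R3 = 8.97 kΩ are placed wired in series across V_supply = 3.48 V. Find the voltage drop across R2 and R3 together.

Total series resistance ΣR = 1.75 + 5.21 + 8.97 = 15.93 kΩ.
R_{R2..R3} = 5.21 + 8.97 = 14.18 kΩ.
Voltage divider: V = V_supply · (14.18 / 15.93) = 3.48 × 0.8901 = 3.098 V.

V ≈ 3.10 V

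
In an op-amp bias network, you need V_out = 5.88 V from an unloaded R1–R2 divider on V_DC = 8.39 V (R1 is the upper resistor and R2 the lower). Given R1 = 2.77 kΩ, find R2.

R2 ≈ 6.49 kΩ

The divider ratio is R2/(R1+R2) = 5.88/8.39 = 0.7008.
So R2 = R1 · V_out/(V_DC − V_out) = 2.77 × 5.88/(8.39 − 5.88) = 2.77 × 2.343 = 6.489 kΩ.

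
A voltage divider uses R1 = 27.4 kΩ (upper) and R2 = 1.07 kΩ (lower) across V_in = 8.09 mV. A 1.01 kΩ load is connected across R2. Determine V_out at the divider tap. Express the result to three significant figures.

V_out ≈ 0.151 mV

First combine the lower leg with the load: R2 ‖ R_L = 0.5196 kΩ.
Then V_out = V_in · R2'/(R1 + R2') = 8.09 × 0.5196/27.92 = 0.1506 mV.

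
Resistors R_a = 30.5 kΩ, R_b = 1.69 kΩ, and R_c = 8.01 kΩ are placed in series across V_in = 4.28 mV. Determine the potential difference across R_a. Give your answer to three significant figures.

Total series resistance ΣR = 30.5 + 1.69 + 8.01 = 40.20 kΩ.
By the voltage-divider rule, V = 4.28 × 30.50/40.20 = 3.247 mV.

V ≈ 3.25 mV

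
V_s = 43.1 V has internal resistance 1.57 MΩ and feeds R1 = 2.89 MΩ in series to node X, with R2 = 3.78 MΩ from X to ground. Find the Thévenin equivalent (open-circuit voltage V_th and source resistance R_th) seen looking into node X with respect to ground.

R1' = 1.57 + 2.89 = 4.460 MΩ (source resistance + R1).
With X open, the divider is unloaded: V_th = 43.1 × 3.78/8.240 = 19.77 V.
Zeroing V_s shorts the top of R1' to ground, so R_th = R1' ‖ R2 = 2.046 MΩ.

V_th ≈ 19.8 V, R_th ≈ 2.05 MΩ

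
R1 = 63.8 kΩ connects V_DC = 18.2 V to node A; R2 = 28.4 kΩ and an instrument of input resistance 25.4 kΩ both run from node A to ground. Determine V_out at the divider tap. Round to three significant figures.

R2 ‖ R_L = (28.4 × 25.4)/(28.4 + 25.4) = 13.41 kΩ.
Then V_out = V_DC · R2'/(R1 + R2') = 18.2 × 13.41/77.21 = 3.161 V.
(Unloaded it would be 5.61 V; the load pulls it down.)

V_out ≈ 3.16 V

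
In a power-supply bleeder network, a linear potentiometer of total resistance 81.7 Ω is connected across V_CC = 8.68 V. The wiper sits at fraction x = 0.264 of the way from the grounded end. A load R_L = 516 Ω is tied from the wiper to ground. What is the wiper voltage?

V_out ≈ 2.22 V

The pot divides into 60.13 Ω above the wiper and 21.57 Ω below.
(x·R_p) ‖ R_L = 20.70 Ω.
V_out = 8.68 × 20.70/(60.13 + 20.70) = 2.223 V.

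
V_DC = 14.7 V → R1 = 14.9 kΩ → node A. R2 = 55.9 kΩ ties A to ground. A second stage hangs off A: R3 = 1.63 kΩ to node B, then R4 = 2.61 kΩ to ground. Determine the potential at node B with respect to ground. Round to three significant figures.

Looking into the second stage from A: R3 + R4 = 4.240 kΩ appears in parallel with R2.
Effective lower resistance at A: R2 ‖ 4.240 = 3.941 kΩ.
So V_A = 14.7 × 0.2092 = 3.075 V.
V_B = V_A × 0.6156 = 1.893 V.

V_B ≈ 1.89 V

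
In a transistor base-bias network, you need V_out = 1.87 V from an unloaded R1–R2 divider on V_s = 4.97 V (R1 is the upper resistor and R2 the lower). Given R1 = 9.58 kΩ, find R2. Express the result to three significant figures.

R2 ≈ 5.78 kΩ

The divider ratio is R2/(R1+R2) = 1.87/4.97 = 0.3763.
So R2 = R1 · V_out/(V_s − V_out) = 9.58 × 1.87/(4.97 − 1.87) = 9.58 × 0.6032 = 5.779 kΩ.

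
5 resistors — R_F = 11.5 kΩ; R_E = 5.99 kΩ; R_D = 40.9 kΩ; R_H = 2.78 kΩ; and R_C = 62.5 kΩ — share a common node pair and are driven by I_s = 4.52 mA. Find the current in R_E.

I ≈ 1.15 mA

Total conductance ΣG = 1/11.5 + 1/5.99 + 1/40.9 + 1/2.78 + 1/62.5 = 0.6541 (units of 1/kΩ).
R_E takes the fraction G_k/ΣG = 0.1669/0.6541 = 0.2552, so I = 4.52 × 0.2552 = 1.154 mA.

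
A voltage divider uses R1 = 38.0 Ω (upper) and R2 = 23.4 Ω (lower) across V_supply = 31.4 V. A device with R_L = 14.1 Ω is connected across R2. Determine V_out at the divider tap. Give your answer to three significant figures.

V_out ≈ 5.90 V

First combine the lower leg with the load: R2 ‖ R_L = 8.798 Ω.
Then V_out = V_supply · R2'/(R1 + R2') = 31.4 × 8.798/46.80 = 5.903 V.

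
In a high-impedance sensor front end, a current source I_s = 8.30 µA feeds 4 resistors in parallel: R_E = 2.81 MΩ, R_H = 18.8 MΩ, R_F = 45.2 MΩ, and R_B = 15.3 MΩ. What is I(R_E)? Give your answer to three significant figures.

Conductances: ΣG = 1/2.81 + 1/18.8 + 1/45.2 + 1/15.3 = 0.4965 (1/MΩ).
By the current-divider rule, I = I_s · G_k/ΣG = 8.30 × 0.7167 = 5.949 µA.

I ≈ 5.95 µA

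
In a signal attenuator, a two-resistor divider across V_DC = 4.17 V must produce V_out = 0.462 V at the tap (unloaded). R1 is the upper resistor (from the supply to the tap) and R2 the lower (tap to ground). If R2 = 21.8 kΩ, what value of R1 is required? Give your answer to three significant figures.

R1 ≈ 175 kΩ

The divider ratio is R2/(R1+R2) = 0.462/4.17 = 0.1108.
Rearranging, R1 = R2·(1−k)/k = 21.8 × 8.026 = 175.0 kΩ.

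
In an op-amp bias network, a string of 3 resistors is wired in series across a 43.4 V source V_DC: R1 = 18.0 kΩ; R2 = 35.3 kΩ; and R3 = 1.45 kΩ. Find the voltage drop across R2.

ΣR = 18.0 + 35.3 + 1.45 = 54.75 kΩ.
V = V_DC · R/ΣR = 43.4 × 0.6447 = 27.98 V.

V ≈ 28.0 V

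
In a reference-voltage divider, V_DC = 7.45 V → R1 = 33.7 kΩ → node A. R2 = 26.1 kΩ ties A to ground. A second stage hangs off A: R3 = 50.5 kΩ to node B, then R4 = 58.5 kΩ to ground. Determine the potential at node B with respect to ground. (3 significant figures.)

The second stage (R3 + R4 = 109.0 kΩ) loads node A in parallel with R2.
R2 ‖ (R3+R4) = 21.06 kΩ.
So V_A = 7.45 × 0.3846 = 2.865 V.
Stage 2 is unloaded, so V_B = V_A · R4/(R3+R4) = 2.865 × 58.5/109.0 = 1.538 V.

V_B ≈ 1.54 V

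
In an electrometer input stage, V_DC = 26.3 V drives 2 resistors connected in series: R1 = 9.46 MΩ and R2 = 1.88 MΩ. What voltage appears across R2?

V ≈ 4.36 V

Total series resistance ΣR = 9.46 + 1.88 = 11.34 MΩ.
By the voltage-divider rule, V = 26.3 × 1.880/11.34 = 4.360 V.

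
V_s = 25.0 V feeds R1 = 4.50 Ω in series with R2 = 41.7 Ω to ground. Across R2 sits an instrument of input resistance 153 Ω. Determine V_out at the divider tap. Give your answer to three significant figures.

V_out ≈ 22.0 V

R2 ‖ R_L = (41.7 × 153)/(41.7 + 153) = 32.77 Ω.
Then V_out = V_s · R2'/(R1 + R2') = 25.0 × 32.77/37.27 = 21.98 V.
(Unloaded it would be 22.6 V; the load pulls it down.)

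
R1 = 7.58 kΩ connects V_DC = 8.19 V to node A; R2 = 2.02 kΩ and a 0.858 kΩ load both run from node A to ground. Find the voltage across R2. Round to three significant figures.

V_out ≈ 0.603 V

R2 ‖ R_L = (2.02 × 0.858)/(2.02 + 0.858) = 0.6022 kΩ.
Voltage divider with the loaded lower leg: V_out = 8.19 × 0.6022/(7.58 + 0.6022) = 8.19 × 0.07360 = 0.6028 V.
(Unloaded it would be 1.72 V; the load pulls it down.)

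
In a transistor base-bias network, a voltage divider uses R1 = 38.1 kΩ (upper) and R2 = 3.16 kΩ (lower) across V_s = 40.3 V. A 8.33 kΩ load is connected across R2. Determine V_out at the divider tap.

R2 ‖ R_L = (3.16 × 8.33)/(3.16 + 8.33) = 2.291 kΩ.
Now apply the divider: V_out = 40.3 × 0.05672 = 2.286 V.
(Unloaded it would be 3.09 V; the load pulls it down.)

V_out ≈ 2.29 V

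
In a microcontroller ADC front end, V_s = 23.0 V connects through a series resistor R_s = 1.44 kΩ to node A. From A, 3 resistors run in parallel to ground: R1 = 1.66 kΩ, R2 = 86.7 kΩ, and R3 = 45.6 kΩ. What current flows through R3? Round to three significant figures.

Parallel bank: R_p = 1/(1/1.66 + 1/86.7 + 1/45.6) = 1.573 kΩ.
V_A by voltage divider: V_A = 23.0 × 1.573/(1.44 + 1.573) = 12.01 V.
Branch current I = V_A/R3 = 12.01/45.6 = 0.2633 mA.

I ≈ 0.263 mA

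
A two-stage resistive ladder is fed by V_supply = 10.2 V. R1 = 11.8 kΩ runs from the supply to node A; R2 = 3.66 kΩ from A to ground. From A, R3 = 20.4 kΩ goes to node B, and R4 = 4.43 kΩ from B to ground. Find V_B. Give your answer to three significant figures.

The second stage (R3 + R4 = 24.83 kΩ) loads node A in parallel with R2.
R2 ‖ (R3+R4) = 3.190 kΩ.
V_A = 10.2 × 3.190/(11.8 + 3.190) = 2.171 V.
Then the unloaded second divider: V_B = V_A × R4/(R3+R4) = 2.171 × 0.1784 = 0.3873 V.

V_B ≈ 0.387 V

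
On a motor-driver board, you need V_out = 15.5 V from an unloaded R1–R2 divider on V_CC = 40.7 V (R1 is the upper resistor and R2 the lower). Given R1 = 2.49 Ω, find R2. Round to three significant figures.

V_out/V_CC = R2/(R1+R2) = 0.3808.
So R2 = R1 · V_out/(V_CC − V_out) = 2.49 × 15.5/(40.7 − 15.5) = 2.49 × 0.6151 = 1.532 Ω.

R2 ≈ 1.53 Ω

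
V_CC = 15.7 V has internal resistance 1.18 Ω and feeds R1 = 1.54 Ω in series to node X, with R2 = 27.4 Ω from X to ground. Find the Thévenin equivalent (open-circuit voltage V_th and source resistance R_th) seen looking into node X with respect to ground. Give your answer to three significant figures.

R1' = 1.18 + 1.54 = 2.720 Ω (source resistance + R1).
Open-circuit (no load on X): V_th = V_CC · R2/(R1' + R2) = 15.7 × 27.4/(2.720 + 27.4) = 14.28 V.
Zeroing V_CC shorts the top of R1' to ground, so R_th = R1' ‖ R2 = 2.474 Ω.

V_th ≈ 14.3 V, R_th ≈ 2.47 Ω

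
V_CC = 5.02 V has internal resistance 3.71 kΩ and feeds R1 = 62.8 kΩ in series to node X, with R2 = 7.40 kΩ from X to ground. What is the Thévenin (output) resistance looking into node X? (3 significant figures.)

R_th ≈ 6.66 kΩ

R1' = 3.71 + 62.8 = 66.51 kΩ (source resistance + R1).
With V_CC suppressed (replaced by a short), R_th = R1' ‖ R2 = (66.51 × 7.40)/(66.51 + 7.40) = 6.659 kΩ.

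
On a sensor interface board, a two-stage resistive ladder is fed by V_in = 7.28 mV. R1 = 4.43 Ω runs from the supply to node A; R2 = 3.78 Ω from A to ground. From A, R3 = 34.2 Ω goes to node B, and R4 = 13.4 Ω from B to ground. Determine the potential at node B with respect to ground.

V_B ≈ 0.905 mV

Node A sees R2 in parallel with the series input of stage 2, R3 + R4 = 47.60 Ω.
R2 ‖ (R3+R4) = 3.502 Ω.
So V_A = 7.28 × 0.4415 = 3.214 mV.
Then the unloaded second divider: V_B = V_A × R4/(R3+R4) = 3.214 × 0.2815 = 0.9048 mV.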